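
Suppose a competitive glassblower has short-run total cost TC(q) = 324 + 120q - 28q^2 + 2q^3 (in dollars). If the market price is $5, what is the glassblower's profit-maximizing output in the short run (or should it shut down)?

Strip out fixed cost: VC = 120q - 28q^2 + 2q^3. Then AVC = 120 - 28q + 2q^2 and MC = 120 - 56q + 6q^2.
AVC hits its minimum where MC = AVC, at q = 7, giving min AVC = 120 - 28·7 + 2·7^2 = $22.
P = $5 lies below min AVC = $22; no output level covers variable cost.
Shutting down limits the loss to fixed cost, $324.

Shut down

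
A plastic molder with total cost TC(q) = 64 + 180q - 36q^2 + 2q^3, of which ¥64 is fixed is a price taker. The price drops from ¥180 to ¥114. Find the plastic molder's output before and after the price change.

MC = 180 - 72q + 6q^2; the shutdown threshold is min AVC = ¥18 (at q = 9).
With P = ¥180 above the shutdown price, P = MC gives q = 12.
At P = ¥114 ≥ min AVC, set P = MC: q = 11. The firm stays open but cuts output.

Output falls from 12 to 11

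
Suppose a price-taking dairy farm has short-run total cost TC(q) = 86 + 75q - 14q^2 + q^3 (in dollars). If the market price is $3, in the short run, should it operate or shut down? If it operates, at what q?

Strip out fixed cost: VC = 75q - 14q^2 + q^3. Then AVC = 75 - 14q + q^2 and MC = 75 - 28q + 3q^2.
AVC hits its minimum where MC = AVC, at q = 7, giving min AVC = 75 - 14·7 + 7^2 = $26.
With P < min AVC ($3 < $26), every unit sold adds to the loss.
The firm minimizes its loss by shutting down and losing only its fixed cost of $86.

Shut down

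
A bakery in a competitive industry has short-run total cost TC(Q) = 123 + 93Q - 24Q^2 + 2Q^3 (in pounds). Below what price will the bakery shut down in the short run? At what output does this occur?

Short-run supply begins at min AVC. From VC = 93Q - 24Q^2 + 2Q^3, AVC = 93 - 24Q + 2Q^2.
At the minimum of AVC, MC = AVC. MC = 93 - 48Q + 6Q^2; setting MC = AVC gives 4Q^2 - 24Q = 0, so Q = 6. min AVC = 21.
So the shutdown price is £21.

£21 per unit, at Q = 6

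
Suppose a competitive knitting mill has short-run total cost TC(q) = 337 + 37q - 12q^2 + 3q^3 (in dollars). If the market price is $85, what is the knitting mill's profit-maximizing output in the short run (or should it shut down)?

Produce at q = 4

Strip out fixed cost: VC = 37q - 12q^2 + 3q^3. Then AVC = 37 - 12q + 3q^2 and MC = 37 - 24q + 9q^2.
The AVC parabola has its vertex at q = 12/6 = 2, where AVC = 37 - 12·2 + 3·2^2 = $25.
Because $85 ≥ $25, revenue can cover variable cost; the firm operates.
P = MC gives -48 - 24q + 9q^2 = 0, with roots -4/3 and 4. Take the larger (rising MC): q* = 4.
Check: AVC at q = 4 is $37 ≤ P, so revenue covers variable cost.
Profit = P·q − TC = 85·4 − 485 = -$145, a loss, but smaller than the $337 fixed cost the firm would lose by shutting down.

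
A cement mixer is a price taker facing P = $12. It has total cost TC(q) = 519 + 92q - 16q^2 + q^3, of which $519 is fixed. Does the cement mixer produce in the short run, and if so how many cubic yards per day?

From TC, MC = TC'(q) = 92 - 32q + 3q^2 and AVC = VC/q = 92 - 16q + q^2.
AVC hits its minimum where MC = AVC, at q = 8, giving min AVC = 92 - 16·8 + 8^2 = $28.
P = $12 lies below min AVC = $28; no output level covers variable cost.
Best response: produce nothing and absorb the $519 fixed cost.

Shut down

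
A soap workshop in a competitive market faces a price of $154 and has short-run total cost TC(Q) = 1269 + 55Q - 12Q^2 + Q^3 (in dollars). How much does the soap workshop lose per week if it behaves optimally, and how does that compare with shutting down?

Profit = -$59 at Q = 11

AVC = 55 - 12Q + Q^2; min AVC = $19 at Q = 6. Since P = $154 ≥ min AVC, the firm produces.
MC = 55 - 24Q + 3Q^2. Setting P = MC and taking the root on the rising branch gives Q* = 11.
TR = 154·11 = 1694. TC = 1269 + 484 = 1753. Profit = 1694 − 1753 = -$59.
By producing, the firm covers all variable cost plus $1210 of fixed cost; shutting down would lose the full $1269.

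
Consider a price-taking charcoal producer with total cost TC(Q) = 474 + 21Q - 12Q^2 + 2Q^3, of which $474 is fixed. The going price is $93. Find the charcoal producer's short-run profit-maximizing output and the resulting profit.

Profit = -$42 at Q = 6

AVC = 21 - 12Q + 2Q^2 has its minimum $3 at Q = 3; price $93 clears that bar, so the firm operates.
With MC = 21 - 24Q + 6Q^2, P = MC on the upward-sloping part at Q* = 6.
TR = 93·6 = 558. TC = 474 + 126 = 600. Profit = 558 − 600 = -$42.
By producing, the firm covers all variable cost plus $432 of fixed cost; shutting down would lose the full $474.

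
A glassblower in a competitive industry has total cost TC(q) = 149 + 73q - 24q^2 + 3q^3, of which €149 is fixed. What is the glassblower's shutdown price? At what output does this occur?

The shutdown price is the minimum of AVC. VC = 73q - 24q^2 + 3q^3, so AVC = 73 - 24q + 3q^2.
dAVC/dq = -24 + 6q = 0 gives q = 4. min AVC = 73 - 24·4 + 3·4^2 = 25.
So the shutdown price is €25.

€25 per unit, at q = 4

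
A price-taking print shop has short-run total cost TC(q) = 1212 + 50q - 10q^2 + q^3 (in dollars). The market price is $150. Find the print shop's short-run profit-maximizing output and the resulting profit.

Profit = -$212 at q = 10

AVC = 50 - 10q + q^2 has its minimum $25 at q = 5; price $150 clears that bar, so the firm operates.
With MC = 50 - 20q + 3q^2, P = MC on the upward-sloping part at q* = 10.
TR = 150·10 = 1500. TC = 1212 + 500 = 1712. Profit = 1500 − 1712 = -$212.
That loss of $212 beats the $1212 the firm would lose by shutting down; producing recovers $1000 of fixed cost.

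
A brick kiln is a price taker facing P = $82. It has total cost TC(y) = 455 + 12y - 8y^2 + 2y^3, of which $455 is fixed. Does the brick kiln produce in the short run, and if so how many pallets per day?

Produce at y = 5

Variable cost is VC = 12y - 8y^2 + 2y^3, so AVC = VC/y = 12 - 8y + 2y^2 and MC = dTC/dy = 12 - 16y + 6y^2.
AVC hits its minimum where MC = AVC, at y = 2, giving min AVC = 12 - 8·2 + 2·2^2 = $4.
Because $82 ≥ $4, revenue can cover variable cost; the firm operates.
P = MC gives -70 - 16y + 6y^2 = 0, with roots -7/3 and 5. Take the larger (rising MC): y* = 5.
Check: AVC at y = 5 is $22 ≤ P, so revenue covers variable cost.
Profit = P·y − TC = 82·5 − 565 = -$155, a loss, but smaller than the $455 fixed cost the firm would lose by shutting down.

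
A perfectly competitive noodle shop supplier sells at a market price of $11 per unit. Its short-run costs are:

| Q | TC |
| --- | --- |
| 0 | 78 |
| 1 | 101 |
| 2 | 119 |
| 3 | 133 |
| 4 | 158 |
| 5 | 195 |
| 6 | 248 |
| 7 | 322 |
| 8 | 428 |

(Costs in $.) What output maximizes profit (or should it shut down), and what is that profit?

Q = 0 (shut down); profit = -$78

Tabulate TR − TC: Q=0: -78; Q=1: -90; Q=2: -97; Q=3: -100; Q=4: -114; Q=5: -140; Q=6: -182; Q=7: -245; Q=8: -340.
Profit is highest at Q = 0. Equivalently, the lowest AVC in the table is 55/3 ≈ $18.33 at Q = 3, and P = $11 falls below it — price never covers variable cost, so the firm shuts down and loses only its fixed cost.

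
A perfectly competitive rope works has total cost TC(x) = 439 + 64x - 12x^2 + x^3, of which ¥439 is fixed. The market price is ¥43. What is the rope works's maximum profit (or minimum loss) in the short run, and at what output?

AVC = 64 - 12x + x^2; min AVC = ¥28 at x = 6. Since P = ¥43 ≥ min AVC, the firm produces.
MC = 64 - 24x + 3x^2. Setting P = MC and taking the root on the rising branch gives x* = 7.
TR = 43·7 = 301. TC = 439 + 203 = 642. Profit = 301 − 642 = -¥341.
By producing, the firm covers all variable cost plus ¥98 of fixed cost; shutting down would lose the full ¥439.

Profit = -¥341 at x = 7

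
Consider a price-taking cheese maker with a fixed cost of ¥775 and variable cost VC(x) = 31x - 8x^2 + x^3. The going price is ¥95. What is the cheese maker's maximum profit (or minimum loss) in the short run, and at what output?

Profit = -¥263 at x = 8

AVC = 31 - 8x + x^2; min AVC = ¥15 at x = 4. Since P = ¥95 ≥ min AVC, the firm produces.
With MC = 31 - 16x + 3x^2, P = MC on the upward-sloping part at x* = 8.
TR = 95·8 = 760. TC = 775 + 248 = 1023. Profit = 760 − 1023 = -¥263.
That loss of ¥263 beats the ¥775 the firm would lose by shutting down; producing recovers ¥512 of fixed cost.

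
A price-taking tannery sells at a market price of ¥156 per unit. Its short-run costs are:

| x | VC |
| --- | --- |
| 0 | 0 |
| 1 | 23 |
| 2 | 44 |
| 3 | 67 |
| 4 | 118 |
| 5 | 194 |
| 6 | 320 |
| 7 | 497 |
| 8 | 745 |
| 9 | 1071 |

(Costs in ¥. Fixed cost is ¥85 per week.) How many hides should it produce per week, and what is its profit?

Tabulate TR − TC: x=0: -85; x=1: 48; x=2: 183; x=3: 316; x=4: 421; x=5: 501; x=6: 531; x=7: 510; x=8: 418; x=9: 248.
Profit is maximized at x = 6. AVC there is 320/6 = ¥53.33 ≤ P, so producing beats shutting down (which would give -¥85).

x = 6; profit = ¥531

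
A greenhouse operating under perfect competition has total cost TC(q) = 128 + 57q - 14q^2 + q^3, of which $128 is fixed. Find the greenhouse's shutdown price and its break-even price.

Shutdown price = $8; break-even price = $25

Shutdown price = min AVC. AVC = 57 - 14q + q^2, with vertex at q = 7 and minimum $8.
ATC = 128/q + 57 - 14q + q^2. Setting dATC/dq = −128/q^2 − 14 + 2q = 0 gives q = 8 (since 2·8^3 − 14·8^2 = 128).
min ATC = 128/8 + 57 − 14·8 + 8^2 = $25. That is the break-even price.
Between these two prices the firm operates at a loss; above $25 it earns a profit.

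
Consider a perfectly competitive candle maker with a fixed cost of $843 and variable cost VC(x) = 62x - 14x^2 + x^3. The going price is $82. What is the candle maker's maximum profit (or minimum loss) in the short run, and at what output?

Profit = -$243 at x = 10

AVC = 62 - 14x + x^2 has its minimum $13 at x = 7; price $82 clears that bar, so the firm operates.
MC = 62 - 28x + 3x^2. Setting P = MC and taking the root on the rising branch gives x* = 10.
TR = 82·10 = 820. TC = 843 + 220 = 1063. Profit = 820 − 1063 = -$243.
By producing, the firm covers all variable cost plus $600 of fixed cost; shutting down would lose the full $843.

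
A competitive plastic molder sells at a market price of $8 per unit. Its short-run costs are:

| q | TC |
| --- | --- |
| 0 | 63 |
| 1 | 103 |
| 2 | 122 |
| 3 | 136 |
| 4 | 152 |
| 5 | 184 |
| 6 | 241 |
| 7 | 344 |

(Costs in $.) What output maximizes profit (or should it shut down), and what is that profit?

q = 0 (shut down); profit = -$63

Compute π = P·q − TC at each output: q=0: -63; q=1: -95; q=2: -106; q=3: -112; q=4: -120; q=5: -144; q=6: -193; q=7: -288.
Profit is highest at q = 0. Equivalently, the lowest AVC in the table is 89/4 ≈ $22.25 at q = 4, and P = $8 falls below it — price never covers variable cost, so the firm shuts down and loses only its fixed cost.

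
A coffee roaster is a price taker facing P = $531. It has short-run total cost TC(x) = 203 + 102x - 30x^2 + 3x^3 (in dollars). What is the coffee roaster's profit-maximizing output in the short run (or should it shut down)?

Variable cost is VC = 102x - 30x^2 + 3x^3, so AVC = VC/x = 102 - 30x + 3x^2 and MC = dTC/dx = 102 - 60x + 9x^2.
The AVC parabola has its vertex at x = 30/6 = 5, where AVC = 102 - 30·5 + 3·5^2 = $27.
P = $531 exceeds min AVC = $27, so the firm stays open.
P = MC gives -429 - 60x + 9x^2 = 0, with roots -13/3 and 11. Take the larger (rising MC): x* = 11.
Check: AVC at x = 11 is $135 ≤ P, so revenue covers variable cost.
Profit = P·x − TC = 531·11 − 1688 = $4153.

Produce at x = 11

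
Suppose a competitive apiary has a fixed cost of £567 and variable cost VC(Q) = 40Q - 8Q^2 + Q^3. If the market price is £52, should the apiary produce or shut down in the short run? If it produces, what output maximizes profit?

Produce at Q = 6

From TC, MC = TC'(Q) = 40 - 16Q + 3Q^2 and AVC = VC/Q = 40 - 8Q + Q^2.
The AVC parabola has its vertex at Q = 8/2 = 4, where AVC = 40 - 8·4 + 4^2 = £24.
Since P = £52 ≥ min AVC = £24, price covers variable cost and the firm should produce.
Set P = MC: 52 = 40 - 16Q + 3Q^2 → -12 - 16Q + 3Q^2 = 0. The roots are Q = -2/3 and Q = 6; the profit-maximizing output is on the rising part of MC, so Q* = 6.
Check: AVC at Q = 6 is £28 ≤ P, so revenue covers variable cost.
Profit = P·Q − TC = 52·6 − 735 = -£423, a loss, but smaller than the £567 fixed cost the firm would lose by shutting down.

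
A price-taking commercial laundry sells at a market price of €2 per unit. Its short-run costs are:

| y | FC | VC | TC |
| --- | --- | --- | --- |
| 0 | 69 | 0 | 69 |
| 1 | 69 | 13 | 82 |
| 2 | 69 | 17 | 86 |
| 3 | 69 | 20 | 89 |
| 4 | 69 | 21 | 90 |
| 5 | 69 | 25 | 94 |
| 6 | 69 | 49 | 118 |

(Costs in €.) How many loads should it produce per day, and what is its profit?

Tabulate TR − TC: y=0: -69; y=1: -80; y=2: -82; y=3: -83; y=4: -82; y=5: -84; y=6: -106.
Profit is highest at y = 0. Equivalently, the lowest AVC in the table is 25/5 ≈ €5 at y = 5, and P = €2 falls below it — price never covers variable cost, so the firm shuts down and loses only its fixed cost.

y = 0 (shut down); profit = -€69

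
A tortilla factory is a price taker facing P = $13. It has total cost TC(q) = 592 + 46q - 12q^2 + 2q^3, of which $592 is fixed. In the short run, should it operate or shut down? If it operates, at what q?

Shut down

Variable cost is VC = 46q - 12q^2 + 2q^3, so AVC = VC/q = 46 - 12q + 2q^2 and MC = dTC/dq = 46 - 24q + 6q^2.
The AVC parabola has its vertex at q = 12/4 = 3, where AVC = 46 - 12·3 + 2·3^2 = $28.
P = $13 lies below min AVC = $28; no output level covers variable cost.
The firm minimizes its loss by shutting down and losing only its fixed cost of $592.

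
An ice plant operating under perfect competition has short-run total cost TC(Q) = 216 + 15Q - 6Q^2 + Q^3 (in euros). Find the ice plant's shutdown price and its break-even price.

Shutdown price = €6; break-even price = €51

AVC = 15 - 6Q + Q^2; minimized at Q = 3, giving min AVC = €6. That is the shutdown price.
ATC = 216/Q + 15 - 6Q + Q^2. Setting dATC/dQ = −216/Q^2 − 6 + 2Q = 0 gives Q = 6 (since 2·6^3 − 6·6^2 = 216).
min ATC = 216/6 + 15 − 6·6 + 6^2 = €51. That is the break-even price.
Between these two prices the firm operates at a loss; above €51 it earns a profit.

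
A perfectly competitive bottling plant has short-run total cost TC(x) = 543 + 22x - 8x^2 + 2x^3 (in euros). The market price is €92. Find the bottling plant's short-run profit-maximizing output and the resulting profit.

AVC = 22 - 8x + 2x^2 has its minimum €14 at x = 2; price €92 clears that bar, so the firm operates.
MC = 22 - 16x + 6x^2. Setting P = MC and taking the root on the rising branch gives x* = 5.
TR = 92·5 = 460. TC = 543 + 160 = 703. Profit = 460 − 703 = -€243.
Shutting down would mean losing the fixed cost of €543, so operating at a loss of €243 is better by €300.

Profit = -€243 at x = 5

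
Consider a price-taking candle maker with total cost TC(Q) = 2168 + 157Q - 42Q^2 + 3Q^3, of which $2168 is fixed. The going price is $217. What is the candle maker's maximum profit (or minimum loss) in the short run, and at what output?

AVC = 157 - 42Q + 3Q^2; min AVC = $10 at Q = 7. Since P = $217 ≥ min AVC, the firm produces.
MC = 157 - 84Q + 9Q^2. Setting P = MC and taking the root on the rising branch gives Q* = 10.
TR = 217·10 = 2170. TC = 2168 + 370 = 2538. Profit = 2170 − 2538 = -$368.
That loss of $368 beats the $2168 the firm would lose by shutting down; producing recovers $1800 of fixed cost.

Profit = -$368 at Q = 10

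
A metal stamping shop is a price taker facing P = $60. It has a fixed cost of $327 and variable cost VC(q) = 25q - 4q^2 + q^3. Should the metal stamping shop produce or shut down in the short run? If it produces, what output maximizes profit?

Strip out fixed cost: VC = 25q - 4q^2 + q^3. Then AVC = 25 - 4q + q^2 and MC = 25 - 8q + 3q^2.
The AVC parabola has its vertex at q = 4/2 = 2, where AVC = 25 - 4·2 + 2^2 = $21.
Because $60 ≥ $21, revenue can cover variable cost; the firm operates.
Set P = MC: 60 = 25 - 8q + 3q^2 → -35 - 8q + 3q^2 = 0. The roots are q = -7/3 and q = 5; the profit-maximizing output is on the rising part of MC, so q* = 5.
Check: AVC at q = 5 is $30 ≤ P, so revenue covers variable cost.
Profit = P·q − TC = 60·5 − 477 = -$177, a loss, but smaller than the $327 fixed cost the firm would lose by shutting down.

Produce at q = 5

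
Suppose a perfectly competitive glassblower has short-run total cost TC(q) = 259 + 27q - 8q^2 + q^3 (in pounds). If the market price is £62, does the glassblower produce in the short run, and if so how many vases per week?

Produce at q = 7

From TC, MC = TC'(q) = 27 - 16q + 3q^2 and AVC = VC/q = 27 - 8q + q^2.
AVC hits its minimum where MC = AVC, at q = 4, giving min AVC = 27 - 8·4 + 4^2 = £11.
Because £62 ≥ £11, revenue can cover variable cost; the firm operates.
P = MC gives -35 - 16q + 3q^2 = 0, with roots -5/3 and 7. Take the larger (rising MC): q* = 7.
Check: AVC at q = 7 is £20 ≤ P, so revenue covers variable cost.
Profit = P·q − TC = 62·7 − 399 = £35.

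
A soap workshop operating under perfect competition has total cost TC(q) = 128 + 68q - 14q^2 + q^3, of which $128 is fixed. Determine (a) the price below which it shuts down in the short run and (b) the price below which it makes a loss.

Shutdown price = min AVC. AVC = 68 - 14q + q^2, with vertex at q = 7 and minimum $19.
ATC = 128/q + 68 - 14q + q^2. Setting dATC/dq = −128/q^2 − 14 + 2q = 0 gives q = 8 (since 2·8^3 − 14·8^2 = 128).
min ATC = 128/8 + 68 − 14·8 + 8^2 = $36. That is the break-even price.
Between these two prices the firm operates at a loss; above $36 it earns a profit.

Shutdown price = $19; break-even price = $36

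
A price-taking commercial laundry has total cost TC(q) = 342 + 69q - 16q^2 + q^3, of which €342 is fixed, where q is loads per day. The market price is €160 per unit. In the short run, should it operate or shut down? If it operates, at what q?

Produce at q = 13

Strip out fixed cost: VC = 69q - 16q^2 + q^3. Then AVC = 69 - 16q + q^2 and MC = 69 - 32q + 3q^2.
AVC is minimized where dAVC/dq = -16 + 2q = 0, at q = 8; min AVC = 69 - 16·8 + 8^2 = €5.
Since P = €160 ≥ min AVC = €5, price covers variable cost and the firm should produce.
P = MC gives -91 - 32q + 3q^2 = 0, with roots -7/3 and 13. Take the larger (rising MC): q* = 13.
Check: AVC at q = 13 is €30 ≤ P, so revenue covers variable cost.
Profit = P·q − TC = 160·13 − 732 = €1348.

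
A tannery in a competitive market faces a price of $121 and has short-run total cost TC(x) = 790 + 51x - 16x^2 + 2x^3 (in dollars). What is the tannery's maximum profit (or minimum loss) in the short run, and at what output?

Profit = -$202 at x = 7

AVC = 51 - 16x + 2x^2 has its minimum $19 at x = 4; price $121 clears that bar, so the firm operates.
MC = 51 - 32x + 6x^2. Setting P = MC and taking the root on the rising branch gives x* = 7.
TR = 121·7 = 847. TC = 790 + 259 = 1049. Profit = 847 − 1049 = -$202.
By producing, the firm covers all variable cost plus $588 of fixed cost; shutting down would lose the full $790.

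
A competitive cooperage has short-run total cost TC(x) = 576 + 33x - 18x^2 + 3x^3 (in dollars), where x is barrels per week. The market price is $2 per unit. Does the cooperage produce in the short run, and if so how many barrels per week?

Strip out fixed cost: VC = 33x - 18x^2 + 3x^3. Then AVC = 33 - 18x + 3x^2 and MC = 33 - 36x + 9x^2.
The AVC parabola has its vertex at x = 18/6 = 3, where AVC = 33 - 18·3 + 3·3^2 = $6.
With P < min AVC ($2 < $6), every unit sold adds to the loss.
Best response: produce nothing and absorb the $576 fixed cost.

Shut down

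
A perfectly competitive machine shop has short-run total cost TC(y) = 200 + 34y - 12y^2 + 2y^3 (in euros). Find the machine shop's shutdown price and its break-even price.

Shutdown price = min AVC. AVC = 34 - 12y + 2y^2, with vertex at y = 3 and minimum €16.
ATC = 200/y + 34 - 12y + 2y^2. Setting dATC/dy = −200/y^2 − 12 + 4y = 0 gives y = 5 (since 4·5^3 − 12·5^2 = 200).
min ATC = 200/5 + 34 − 12·5 + 2·5^2 = €64. That is the break-even price.
For €16 ≤ P < €64 the firm produces at a loss; below €16 it shuts down.

Shutdown price = €16; break-even price = €64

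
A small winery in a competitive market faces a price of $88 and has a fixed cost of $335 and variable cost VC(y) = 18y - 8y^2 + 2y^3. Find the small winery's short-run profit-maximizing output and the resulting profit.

Profit = -$35 at y = 5

AVC = 18 - 8y + 2y^2; min AVC = $10 at y = 2. Since P = $88 ≥ min AVC, the firm produces.
With MC = 18 - 16y + 6y^2, P = MC on the upward-sloping part at y* = 5.
TR = 88·5 = 440. TC = 335 + 140 = 475. Profit = 440 − 475 = -$35.
Shutting down would mean losing the fixed cost of $335, so operating at a loss of $35 is better by $300.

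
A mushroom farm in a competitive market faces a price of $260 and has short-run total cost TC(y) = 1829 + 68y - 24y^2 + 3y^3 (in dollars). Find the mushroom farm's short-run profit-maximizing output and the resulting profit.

AVC = 68 - 24y + 3y^2; min AVC = $20 at y = 4. Since P = $260 ≥ min AVC, the firm produces.
MC = 68 - 48y + 9y^2. Setting P = MC and taking the root on the rising branch gives y* = 8.
TR = 260·8 = 2080. TC = 1829 + 544 = 2373. Profit = 2080 − 2373 = -$293.
Shutting down would mean losing the fixed cost of $1829, so operating at a loss of $293 is better by $1536.

Profit = -$293 at y = 8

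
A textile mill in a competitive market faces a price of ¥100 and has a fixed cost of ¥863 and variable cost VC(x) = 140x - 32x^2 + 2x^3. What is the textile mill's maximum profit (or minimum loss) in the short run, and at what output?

AVC = 140 - 32x + 2x^2; min AVC = ¥12 at x = 8. Since P = ¥100 ≥ min AVC, the firm produces.
MC = 140 - 64x + 6x^2. Setting P = MC and taking the root on the rising branch gives x* = 10.
TR = 100·10 = 1000. TC = 863 + 200 = 1063. Profit = 1000 − 1063 = -¥63.
Shutting down would mean losing the fixed cost of ¥863, so operating at a loss of ¥63 is better by ¥800.

Profit = -¥63 at x = 10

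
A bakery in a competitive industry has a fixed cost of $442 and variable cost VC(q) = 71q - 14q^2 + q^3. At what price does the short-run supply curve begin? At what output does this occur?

Short-run supply begins at min AVC. From VC = 71q - 14q^2 + q^3, AVC = 71 - 14q + q^2.
dAVC/dq = -14 + 2q = 0 gives q = 7. min AVC = 71 - 14·7 + 7^2 = 22.
So the shutdown price is $22.

$22 per unit, at q = 7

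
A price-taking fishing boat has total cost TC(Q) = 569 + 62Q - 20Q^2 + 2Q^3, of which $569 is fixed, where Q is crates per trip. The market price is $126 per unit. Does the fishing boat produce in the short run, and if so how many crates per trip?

Strip out fixed cost: VC = 62Q - 20Q^2 + 2Q^3. Then AVC = 62 - 20Q + 2Q^2 and MC = 62 - 40Q + 6Q^2.
AVC is minimized where dAVC/dQ = -20 + 4Q = 0, at Q = 5; min AVC = 62 - 20·5 + 2·5^2 = $12.
P = $126 exceeds min AVC = $12, so the firm stays open.
P = MC gives -64 - 40Q + 6Q^2 = 0, with roots -4/3 and 8. Take the larger (rising MC): Q* = 8.
Check: AVC at Q = 8 is $30 ≤ P, so revenue covers variable cost.
Profit = P·Q − TC = 126·8 − 809 = $199.

Produce at Q = 8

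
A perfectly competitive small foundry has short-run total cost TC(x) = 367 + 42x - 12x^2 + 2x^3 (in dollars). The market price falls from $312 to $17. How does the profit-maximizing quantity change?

AVC = 42 - 12x + 2x^2, minimized at x = 3 where min AVC = $24. MC = 42 - 24x + 6x^2.
With P = $312 above the shutdown price, P = MC gives x = 9.
At P = $17 < min AVC = $24, price no longer covers variable cost at any output, so the firm shuts down: x = 0.

Output falls from 9 to 0 (the firm shuts down)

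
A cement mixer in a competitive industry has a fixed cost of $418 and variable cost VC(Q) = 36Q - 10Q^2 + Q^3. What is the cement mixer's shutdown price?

$11 per unit

Short-run supply begins at min AVC. From VC = 36Q - 10Q^2 + Q^3, AVC = 36 - 10Q + Q^2.
At the minimum of AVC, MC = AVC. MC = 36 - 20Q + 3Q^2; setting MC = AVC gives 2Q^2 - 10Q = 0, so Q = 5. min AVC = 11.
So the shutdown price is $11.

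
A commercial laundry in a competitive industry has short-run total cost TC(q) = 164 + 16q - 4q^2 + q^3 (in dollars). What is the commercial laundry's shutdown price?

The shutdown price is the minimum of AVC. VC = 16q - 4q^2 + q^3, so AVC = 16 - 4q + q^2.
At the minimum of AVC, MC = AVC. MC = 16 - 8q + 3q^2; setting MC = AVC gives 2q^2 - 4q = 0, so q = 2. min AVC = 12.
So the shutdown price is $12.

$12 per unit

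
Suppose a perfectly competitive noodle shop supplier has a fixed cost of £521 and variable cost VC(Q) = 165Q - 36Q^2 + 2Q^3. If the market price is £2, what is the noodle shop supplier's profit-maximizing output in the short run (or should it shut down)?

Shut down

Strip out fixed cost: VC = 165Q - 36Q^2 + 2Q^3. Then AVC = 165 - 36Q + 2Q^2 and MC = 165 - 72Q + 6Q^2.
AVC hits its minimum where MC = AVC, at Q = 9, giving min AVC = 165 - 36·9 + 2·9^2 = £3.
With P < min AVC (£2 < £3), every unit sold adds to the loss.
Best response: produce nothing and absorb the £521 fixed cost.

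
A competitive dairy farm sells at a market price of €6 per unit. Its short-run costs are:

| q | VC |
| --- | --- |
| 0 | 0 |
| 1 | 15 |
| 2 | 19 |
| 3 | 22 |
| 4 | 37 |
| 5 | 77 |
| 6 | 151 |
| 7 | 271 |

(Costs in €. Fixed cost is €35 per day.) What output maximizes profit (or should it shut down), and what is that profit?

Tabulate TR − TC: q=0: -35; q=1: -44; q=2: -42; q=3: -39; q=4: -48; q=5: -82; q=6: -150; q=7: -264.
Profit is highest at q = 0. Equivalently, the lowest AVC in the table is 22/3 ≈ €7.33 at q = 3, and P = €6 falls below it — price never covers variable cost, so the firm shuts down and loses only its fixed cost.

q = 0 (shut down); profit = -€35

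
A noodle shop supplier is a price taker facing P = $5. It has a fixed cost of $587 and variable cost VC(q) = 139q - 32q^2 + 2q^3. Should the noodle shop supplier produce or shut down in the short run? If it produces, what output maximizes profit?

Strip out fixed cost: VC = 139q - 32q^2 + 2q^3. Then AVC = 139 - 32q + 2q^2 and MC = 139 - 64q + 6q^2.
AVC is minimized where dAVC/dq = -32 + 4q = 0, at q = 8; min AVC = 139 - 32·8 + 2·8^2 = $11.
P = $5 lies below min AVC = $11; no output level covers variable cost.
Shutting down limits the loss to fixed cost, $587.

Shut down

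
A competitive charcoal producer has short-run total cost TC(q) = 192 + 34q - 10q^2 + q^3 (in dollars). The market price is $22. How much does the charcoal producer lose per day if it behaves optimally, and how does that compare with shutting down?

Profit = -$120 at q = 6

AVC = 34 - 10q + q^2; min AVC = $9 at q = 5. Since P = $22 ≥ min AVC, the firm produces.
With MC = 34 - 20q + 3q^2, P = MC on the upward-sloping part at q* = 6.
TR = 22·6 = 132. TC = 192 + 60 = 252. Profit = 132 − 252 = -$120.
Shutting down would mean losing the fixed cost of $192, so operating at a loss of $120 is better by $72.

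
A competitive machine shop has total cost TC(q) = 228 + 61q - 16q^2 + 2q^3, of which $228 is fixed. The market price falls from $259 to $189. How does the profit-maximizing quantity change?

Output falls from 9 to 8

MC = 61 - 32q + 6q^2; the shutdown threshold is min AVC = $29 (at q = 4).
At P = $259 ≥ min AVC, set P = MC on the rising branch: q = 9.
At P = $189 ≥ min AVC, set P = MC: q = 8. The firm stays open but cuts output.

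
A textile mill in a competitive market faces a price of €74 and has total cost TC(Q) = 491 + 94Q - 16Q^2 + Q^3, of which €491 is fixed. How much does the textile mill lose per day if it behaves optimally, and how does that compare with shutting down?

AVC = 94 - 16Q + Q^2; min AVC = €30 at Q = 8. Since P = €74 ≥ min AVC, the firm produces.
MC = 94 - 32Q + 3Q^2. Setting P = MC and taking the root on the rising branch gives Q* = 10.
TR = 74·10 = 740. TC = 491 + 340 = 831. Profit = 740 − 831 = -€91.
That loss of €91 beats the €491 the firm would lose by shutting down; producing recovers €400 of fixed cost.

Profit = -€91 at Q = 10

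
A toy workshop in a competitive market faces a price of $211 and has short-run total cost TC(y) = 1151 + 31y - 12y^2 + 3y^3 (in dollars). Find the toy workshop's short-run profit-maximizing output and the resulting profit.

Profit = -$287 at y = 6

AVC = 31 - 12y + 3y^2; min AVC = $19 at y = 2. Since P = $211 ≥ min AVC, the firm produces.
MC = 31 - 24y + 9y^2. Setting P = MC and taking the root on the rising branch gives y* = 6.
TR = 211·6 = 1266. TC = 1151 + 402 = 1553. Profit = 1266 − 1553 = -$287.
Shutting down would mean losing the fixed cost of $1151, so operating at a loss of $287 is better by $864.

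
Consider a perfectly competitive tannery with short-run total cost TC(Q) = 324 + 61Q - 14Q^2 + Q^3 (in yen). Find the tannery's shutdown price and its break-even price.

Shutdown price = ¥12; break-even price = ¥52

AVC = 61 - 14Q + Q^2; minimized at Q = 7, giving min AVC = ¥12. That is the shutdown price.
ATC = 324/Q + 61 - 14Q + Q^2. Setting dATC/dQ = −324/Q^2 − 14 + 2Q = 0 gives Q = 9 (since 2·9^3 − 14·9^2 = 324).
min ATC = 324/9 + 61 − 14·9 + 9^2 = ¥52. That is the break-even price.
Between these two prices the firm operates at a loss; above ¥52 it earns a profit.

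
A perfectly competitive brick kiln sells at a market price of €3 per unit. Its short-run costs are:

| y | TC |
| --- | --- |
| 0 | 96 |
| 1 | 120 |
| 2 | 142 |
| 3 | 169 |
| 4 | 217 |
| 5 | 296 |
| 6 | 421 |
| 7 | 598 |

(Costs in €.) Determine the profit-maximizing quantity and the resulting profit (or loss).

Tabulate TR − TC: y=0: -96; y=1: -117; y=2: -136; y=3: -160; y=4: -205; y=5: -281; y=6: -403; y=7: -577.
Profit is highest at y = 0. Equivalently, the lowest AVC in the table is 46/2 ≈ €23 at y = 2, and P = €3 falls below it — price never covers variable cost, so the firm shuts down and loses only its fixed cost.

y = 0 (shut down); profit = -€96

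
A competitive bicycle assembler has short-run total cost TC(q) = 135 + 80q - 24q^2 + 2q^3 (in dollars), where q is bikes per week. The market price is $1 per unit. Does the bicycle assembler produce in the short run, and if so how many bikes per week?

Shut down

Strip out fixed cost: VC = 80q - 24q^2 + 2q^3. Then AVC = 80 - 24q + 2q^2 and MC = 80 - 48q + 6q^2.
The AVC parabola has its vertex at q = 24/4 = 6, where AVC = 80 - 24·6 + 2·6^2 = $8.
With P < min AVC ($1 < $8), every unit sold adds to the loss.
The firm minimizes its loss by shutting down and losing only its fixed cost of $135.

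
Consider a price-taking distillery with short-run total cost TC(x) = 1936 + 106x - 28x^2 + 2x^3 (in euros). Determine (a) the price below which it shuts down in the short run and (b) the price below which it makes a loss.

Shutdown price = €8; break-even price = €216

Shutdown price = min AVC. AVC = 106 - 28x + 2x^2, with vertex at x = 7 and minimum €8.
ATC = 1936/x + 106 - 28x + 2x^2. Setting dATC/dx = −1936/x^2 − 28 + 4x = 0 gives x = 11 (since 4·11^3 − 28·11^2 = 1936).
min ATC = 1936/11 + 106 − 28·11 + 2·11^2 = €216. That is the break-even price.
Between these two prices the firm operates at a loss; above €216 it earns a profit.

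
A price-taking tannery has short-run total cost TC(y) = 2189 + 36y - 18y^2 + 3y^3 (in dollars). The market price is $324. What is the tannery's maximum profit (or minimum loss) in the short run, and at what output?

AVC = 36 - 18y + 3y^2; min AVC = $9 at y = 3. Since P = $324 ≥ min AVC, the firm produces.
MC = 36 - 36y + 9y^2. Setting P = MC and taking the root on the rising branch gives y* = 8.
TR = 324·8 = 2592. TC = 2189 + 672 = 2861. Profit = 2592 − 2861 = -$269.
That loss of $269 beats the $2189 the firm would lose by shutting down; producing recovers $1920 of fixed cost.

Profit = -$269 at y = 8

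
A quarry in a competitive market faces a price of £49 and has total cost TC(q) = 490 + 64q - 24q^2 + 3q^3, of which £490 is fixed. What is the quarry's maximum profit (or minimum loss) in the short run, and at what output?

AVC = 64 - 24q + 3q^2; min AVC = £16 at q = 4. Since P = £49 ≥ min AVC, the firm produces.
MC = 64 - 48q + 9q^2. Setting P = MC and taking the root on the rising branch gives q* = 5.
TR = 49·5 = 245. TC = 490 + 95 = 585. Profit = 245 − 585 = -£340.
By producing, the firm covers all variable cost plus £150 of fixed cost; shutting down would lose the full £490.

Profit = -£340 at q = 5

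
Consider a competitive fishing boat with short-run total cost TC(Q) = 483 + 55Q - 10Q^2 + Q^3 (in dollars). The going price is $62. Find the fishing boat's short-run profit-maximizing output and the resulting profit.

AVC = 55 - 10Q + Q^2 has its minimum $30 at Q = 5; price $62 clears that bar, so the firm operates.
MC = 55 - 20Q + 3Q^2. Setting P = MC and taking the root on the rising branch gives Q* = 7.
TR = 62·7 = 434. TC = 483 + 238 = 721. Profit = 434 − 721 = -$287.
Shutting down would mean losing the fixed cost of $483, so operating at a loss of $287 is better by $196.

Profit = -$287 at Q = 7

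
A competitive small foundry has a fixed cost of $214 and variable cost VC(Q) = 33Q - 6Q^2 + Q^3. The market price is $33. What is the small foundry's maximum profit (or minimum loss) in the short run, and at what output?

AVC = 33 - 6Q + Q^2 has its minimum $24 at Q = 3; price $33 clears that bar, so the firm operates.
With MC = 33 - 12Q + 3Q^2, P = MC on the upward-sloping part at Q* = 4.
TR = 33·4 = 132. TC = 214 + 100 = 314. Profit = 132 − 314 = -$182.
Shutting down would mean losing the fixed cost of $214, so operating at a loss of $182 is better by $32.

Profit = -$182 at Q = 4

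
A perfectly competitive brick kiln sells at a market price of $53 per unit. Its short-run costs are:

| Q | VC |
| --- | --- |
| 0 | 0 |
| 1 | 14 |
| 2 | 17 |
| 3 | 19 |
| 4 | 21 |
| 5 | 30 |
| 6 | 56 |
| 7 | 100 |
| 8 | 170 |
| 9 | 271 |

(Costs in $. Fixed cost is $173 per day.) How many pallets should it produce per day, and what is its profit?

Tabulate TR − TC: Q=0: -173; Q=1: -134; Q=2: -84; Q=3: -33; Q=4: 18; Q=5: 62; Q=6: 89; Q=7: 98; Q=8: 81; Q=9: 33.
Profit is maximized at Q = 7. AVC there is 100/7 = $14.29 ≤ P, so producing beats shutting down (which would give -$173).

Q = 7; profit = $98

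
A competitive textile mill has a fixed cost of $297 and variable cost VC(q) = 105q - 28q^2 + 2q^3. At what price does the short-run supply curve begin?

$7 per unit

The firm shuts down when price falls below the minimum of average variable cost. AVC = VC/q = 105 - 28q + 2q^2.
At the minimum of AVC, MC = AVC. MC = 105 - 56q + 6q^2; setting MC = AVC gives 4q^2 - 28q = 0, so q = 7. min AVC = 7.
For P < $7 the firm produces nothing.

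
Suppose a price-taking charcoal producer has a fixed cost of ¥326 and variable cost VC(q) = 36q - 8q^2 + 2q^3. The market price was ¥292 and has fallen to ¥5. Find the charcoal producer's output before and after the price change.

Output falls from 8 to 0 (the firm shuts down)

MC = 36 - 16q + 6q^2; the shutdown threshold is min AVC = ¥28 (at q = 2).
At P = ¥292 ≥ min AVC, set P = MC on the rising branch: q = 8.
At P = ¥5 < min AVC = ¥28, price no longer covers variable cost at any output, so the firm shuts down: q = 0.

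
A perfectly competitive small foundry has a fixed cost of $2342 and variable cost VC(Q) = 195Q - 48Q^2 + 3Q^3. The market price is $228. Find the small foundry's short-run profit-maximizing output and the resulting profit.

Profit = -$164 at Q = 11

AVC = 195 - 48Q + 3Q^2 has its minimum $3 at Q = 8; price $228 clears that bar, so the firm operates.
MC = 195 - 96Q + 9Q^2. Setting P = MC and taking the root on the rising branch gives Q* = 11.
TR = 228·11 = 2508. TC = 2342 + 330 = 2672. Profit = 2508 − 2672 = -$164.
By producing, the firm covers all variable cost plus $2178 of fixed cost; shutting down would lose the full $2342.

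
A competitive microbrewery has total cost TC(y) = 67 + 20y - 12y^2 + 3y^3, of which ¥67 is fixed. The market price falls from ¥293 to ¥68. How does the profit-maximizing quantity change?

Output falls from 7 to 4

AVC = 20 - 12y + 3y^2, minimized at y = 2 where min AVC = ¥8. MC = 20 - 24y + 9y^2.
With P = ¥293 above the shutdown price, P = MC gives y = 7.
At P = ¥68 ≥ min AVC, set P = MC: y = 4. The firm stays open but cuts output.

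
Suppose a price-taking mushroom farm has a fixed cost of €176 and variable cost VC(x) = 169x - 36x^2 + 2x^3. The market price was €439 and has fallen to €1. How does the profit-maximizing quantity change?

AVC = 169 - 36x + 2x^2, minimized at x = 9 where min AVC = €7. MC = 169 - 72x + 6x^2.
With P = €439 above the shutdown price, P = MC gives x = 15.
At P = €1 < min AVC = €7, price no longer covers variable cost at any output, so the firm shuts down: x = 0.

Output falls from 15 to 0 (the firm shuts down)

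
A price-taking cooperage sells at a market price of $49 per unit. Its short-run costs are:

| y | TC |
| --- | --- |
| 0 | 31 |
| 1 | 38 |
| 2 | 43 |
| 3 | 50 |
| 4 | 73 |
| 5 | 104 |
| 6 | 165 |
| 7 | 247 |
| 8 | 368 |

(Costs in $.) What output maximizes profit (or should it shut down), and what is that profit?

Compute π = P·y − TC at each output: y=0: -31; y=1: 11; y=2: 55; y=3: 97; y=4: 123; y=5: 141; y=6: 129; y=7: 96; y=8: 24.
Profit is maximized at y = 5. AVC there is 73/5 = $14.60 ≤ P, so producing beats shutting down (which would give -$31).

y = 5; profit = $141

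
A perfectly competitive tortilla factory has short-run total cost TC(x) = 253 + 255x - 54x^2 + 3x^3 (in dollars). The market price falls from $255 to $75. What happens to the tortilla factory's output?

Output falls from 12 to 10

MC = 255 - 108x + 9x^2; the shutdown threshold is min AVC = $12 (at x = 9).
At P = $255 ≥ min AVC, set P = MC on the rising branch: x = 12.
At P = $75 ≥ min AVC, set P = MC: x = 10. The firm stays open but cuts output.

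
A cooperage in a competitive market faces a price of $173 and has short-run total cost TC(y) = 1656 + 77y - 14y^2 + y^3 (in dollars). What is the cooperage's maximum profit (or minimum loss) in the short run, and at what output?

Profit = -$216 at y = 12

AVC = 77 - 14y + y^2 has its minimum $28 at y = 7; price $173 clears that bar, so the firm operates.
With MC = 77 - 28y + 3y^2, P = MC on the upward-sloping part at y* = 12.
TR = 173·12 = 2076. TC = 1656 + 636 = 2292. Profit = 2076 − 2292 = -$216.
That loss of $216 beats the $1656 the firm would lose by shutting down; producing recovers $1440 of fixed cost.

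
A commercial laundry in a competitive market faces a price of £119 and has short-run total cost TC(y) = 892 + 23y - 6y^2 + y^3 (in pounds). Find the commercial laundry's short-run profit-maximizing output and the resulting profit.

Profit = -£252 at y = 8

AVC = 23 - 6y + y^2 has its minimum £14 at y = 3; price £119 clears that bar, so the firm operates.
MC = 23 - 12y + 3y^2. Setting P = MC and taking the root on the rising branch gives y* = 8.
TR = 119·8 = 952. TC = 892 + 312 = 1204. Profit = 952 − 1204 = -£252.
By producing, the firm covers all variable cost plus £640 of fixed cost; shutting down would lose the full £892.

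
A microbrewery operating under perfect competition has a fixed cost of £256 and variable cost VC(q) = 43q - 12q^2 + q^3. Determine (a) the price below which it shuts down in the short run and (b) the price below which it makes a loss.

AVC = 43 - 12q + q^2; minimized at q = 6, giving min AVC = £7. That is the shutdown price.
ATC = 256/q + 43 - 12q + q^2. Setting dATC/dq = −256/q^2 − 12 + 2q = 0 gives q = 8 (since 2·8^3 − 12·8^2 = 256).
min ATC = 256/8 + 43 − 12·8 + 8^2 = £43. That is the break-even price.
For £7 ≤ P < £43 the firm produces at a loss; below £7 it shuts down.

Shutdown price = £7; break-even price = £43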